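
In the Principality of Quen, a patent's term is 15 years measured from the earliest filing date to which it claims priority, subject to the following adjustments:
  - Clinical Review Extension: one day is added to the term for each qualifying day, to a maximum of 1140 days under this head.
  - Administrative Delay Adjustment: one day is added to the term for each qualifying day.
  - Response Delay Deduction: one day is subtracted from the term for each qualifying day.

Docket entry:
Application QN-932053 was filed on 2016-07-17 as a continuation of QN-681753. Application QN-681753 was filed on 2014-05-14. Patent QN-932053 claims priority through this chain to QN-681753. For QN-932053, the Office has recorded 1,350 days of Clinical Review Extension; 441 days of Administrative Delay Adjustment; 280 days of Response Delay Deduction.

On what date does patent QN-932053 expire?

2032-12-05

Earliest priority filing: 14 May 2014.
Base term: 14 May 2014 + 15 years → 14 May 2029.
Clinical Review Extension: 1350 days claimed exceeds the 1140-day cap, so +1140 days → 27 June 2032.
Administrative Delay Adjustment: +441 days → 11 September 2033.
Response Delay Deduction: −280 days → 5 December 2032.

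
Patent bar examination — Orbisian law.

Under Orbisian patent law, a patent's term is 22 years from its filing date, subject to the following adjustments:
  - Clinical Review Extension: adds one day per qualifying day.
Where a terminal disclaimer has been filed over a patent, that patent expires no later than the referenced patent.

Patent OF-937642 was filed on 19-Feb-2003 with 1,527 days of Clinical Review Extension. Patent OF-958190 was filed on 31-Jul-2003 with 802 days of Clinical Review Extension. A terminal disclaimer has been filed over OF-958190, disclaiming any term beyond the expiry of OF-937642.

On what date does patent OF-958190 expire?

October 11, 2027

Natural term of OF-958190:
  Base: filing + 22 years → 31 July 2025.
  Clinical Review Extension: +802 days → 11 October 2027.
Expiry of referenced patent OF-937642:
  Base: filing + 22 years → 19 February 2025.
  Clinical Review Extension: +1527 days → 26 April 2029.
Terminal disclaimer: OF-958190 expires on the earlier of 11 October 2027 and 26 April 2029.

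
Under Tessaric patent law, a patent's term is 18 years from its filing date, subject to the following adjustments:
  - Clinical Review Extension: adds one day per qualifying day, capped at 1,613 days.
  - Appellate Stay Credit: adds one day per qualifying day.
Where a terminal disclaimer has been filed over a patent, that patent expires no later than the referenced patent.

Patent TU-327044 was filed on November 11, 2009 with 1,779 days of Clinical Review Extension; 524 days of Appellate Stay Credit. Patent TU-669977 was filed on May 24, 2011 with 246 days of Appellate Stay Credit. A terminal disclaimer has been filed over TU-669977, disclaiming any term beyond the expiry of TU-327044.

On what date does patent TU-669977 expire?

Natural term of TU-669977:
  Base: filing + 18 years → 24 May 2029.
  Appellate Stay Credit: +246 days → 25 January 2030.
Expiry of referenced patent TU-327044:
  Base: filing + 18 years → 11 November 2027.
  Clinical Review Extension: 1779 days claimed exceeds the 1613-day cap, so +1613 days → 11 April 2032.
  Appellate Stay Credit: +524 days → 17 September 2033.
Terminal disclaimer: TU-669977 expires on the earlier of 25 January 2030 and 17 September 2033.

January 25, 2030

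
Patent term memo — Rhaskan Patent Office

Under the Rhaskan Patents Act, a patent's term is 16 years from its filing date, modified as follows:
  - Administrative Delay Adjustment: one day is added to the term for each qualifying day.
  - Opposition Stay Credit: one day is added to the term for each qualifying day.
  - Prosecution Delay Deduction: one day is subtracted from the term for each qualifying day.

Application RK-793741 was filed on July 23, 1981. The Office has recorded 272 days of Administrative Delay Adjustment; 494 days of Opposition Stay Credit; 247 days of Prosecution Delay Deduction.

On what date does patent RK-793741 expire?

1998-12-24

Base term: filing date + 16 years → 23 July 1997.
Administrative Delay Adjustment: +272 days → 21 April 1998.
Opposition Stay Credit: +494 days → 28 August 1999.
Prosecution Delay Deduction: −247 days → 24 December 1998.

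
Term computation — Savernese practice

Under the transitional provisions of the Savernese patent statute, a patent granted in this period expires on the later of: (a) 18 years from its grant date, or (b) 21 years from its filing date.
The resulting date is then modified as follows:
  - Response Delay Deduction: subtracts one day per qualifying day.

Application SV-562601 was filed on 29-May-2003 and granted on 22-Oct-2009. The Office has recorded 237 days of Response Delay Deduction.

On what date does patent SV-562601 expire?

(a) grant + 18 years → 22 October 2027.
(b) filing + 21 years → 29 May 2024.
Later of the two: 22 October 2027.
Response Delay Deduction: −237 days → 27 February 2027.

2027-02-27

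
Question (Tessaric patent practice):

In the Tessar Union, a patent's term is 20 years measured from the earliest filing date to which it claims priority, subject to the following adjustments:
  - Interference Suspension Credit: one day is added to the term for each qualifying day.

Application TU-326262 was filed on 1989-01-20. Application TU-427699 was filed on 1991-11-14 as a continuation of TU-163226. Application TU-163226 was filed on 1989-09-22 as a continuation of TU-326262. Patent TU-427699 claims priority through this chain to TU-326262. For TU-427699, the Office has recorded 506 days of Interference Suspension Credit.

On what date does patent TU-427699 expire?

Earliest priority filing: 20 January 1989.
Base term: 20 January 1989 + 20 years → 20 January 2009.
Interference Suspension Credit: +506 days → 10 June 2010.

2010-06-10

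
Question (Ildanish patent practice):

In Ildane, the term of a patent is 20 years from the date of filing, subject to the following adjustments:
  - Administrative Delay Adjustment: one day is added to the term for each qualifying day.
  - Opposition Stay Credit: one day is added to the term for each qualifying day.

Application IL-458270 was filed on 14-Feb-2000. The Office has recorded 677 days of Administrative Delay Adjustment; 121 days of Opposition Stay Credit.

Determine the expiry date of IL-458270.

Base term: filing date + 20 years → 14 February 2020.
Administrative Delay Adjustment: +677 days → 22 December 2021.
Opposition Stay Credit: +121 days → 22 April 2022.

April 22, 2022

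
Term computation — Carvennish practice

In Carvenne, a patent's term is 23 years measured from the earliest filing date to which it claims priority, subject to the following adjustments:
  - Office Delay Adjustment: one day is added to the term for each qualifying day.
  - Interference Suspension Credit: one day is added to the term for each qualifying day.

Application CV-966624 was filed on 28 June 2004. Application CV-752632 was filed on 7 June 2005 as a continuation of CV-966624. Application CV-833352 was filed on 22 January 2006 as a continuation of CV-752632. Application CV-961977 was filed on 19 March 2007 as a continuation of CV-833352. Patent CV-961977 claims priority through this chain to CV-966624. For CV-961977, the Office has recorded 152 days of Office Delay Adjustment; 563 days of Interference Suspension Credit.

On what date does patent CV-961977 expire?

June 12, 2029

Earliest priority filing: 28 June 2004.
Base term: 28 June 2004 + 23 years → 28 June 2027.
Office Delay Adjustment: +152 days → 27 November 2027.
Interference Suspension Credit: +563 days → 12 June 2029.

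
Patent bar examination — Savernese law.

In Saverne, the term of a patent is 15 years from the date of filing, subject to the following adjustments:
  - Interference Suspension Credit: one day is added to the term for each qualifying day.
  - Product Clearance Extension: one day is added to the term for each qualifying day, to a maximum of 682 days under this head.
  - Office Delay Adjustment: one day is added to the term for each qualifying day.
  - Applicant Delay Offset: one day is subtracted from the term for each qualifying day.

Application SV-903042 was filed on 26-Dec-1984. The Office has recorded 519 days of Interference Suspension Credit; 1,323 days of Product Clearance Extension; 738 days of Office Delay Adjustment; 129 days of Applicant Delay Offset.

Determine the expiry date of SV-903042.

December 9, 2004

Base term: filing date + 15 years → 26 December 1999.
Interference Suspension Credit: +519 days → 28 May 2001.
Product Clearance Extension: 1323 days claimed exceeds the 682-day cap, so +682 days → 10 April 2003.
Office Delay Adjustment: +738 days → 17 April 2005.
Applicant Delay Offset: −129 days → 9 December 2004.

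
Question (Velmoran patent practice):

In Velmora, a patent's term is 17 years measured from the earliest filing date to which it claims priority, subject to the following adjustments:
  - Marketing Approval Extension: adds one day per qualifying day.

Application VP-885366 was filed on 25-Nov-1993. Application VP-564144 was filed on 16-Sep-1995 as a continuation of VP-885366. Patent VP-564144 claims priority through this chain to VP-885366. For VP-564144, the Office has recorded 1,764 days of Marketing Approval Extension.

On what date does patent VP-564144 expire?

Earliest priority filing: 25 November 1993.
Base term: 25 November 1993 + 17 years → 25 November 2010.
Marketing Approval Extension: +1764 days → 24 September 2015.

2015-09-24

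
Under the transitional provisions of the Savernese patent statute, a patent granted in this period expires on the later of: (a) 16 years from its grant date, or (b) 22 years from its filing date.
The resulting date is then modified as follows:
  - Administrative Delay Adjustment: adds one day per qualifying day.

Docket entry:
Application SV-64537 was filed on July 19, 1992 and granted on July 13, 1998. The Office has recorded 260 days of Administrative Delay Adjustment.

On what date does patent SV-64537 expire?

2015-04-05

(a) grant + 16 years → 13 July 2014.
(b) filing + 22 years → 19 July 2014.
Later of the two: 19 July 2014.
Administrative Delay Adjustment: +260 days → 5 April 2015.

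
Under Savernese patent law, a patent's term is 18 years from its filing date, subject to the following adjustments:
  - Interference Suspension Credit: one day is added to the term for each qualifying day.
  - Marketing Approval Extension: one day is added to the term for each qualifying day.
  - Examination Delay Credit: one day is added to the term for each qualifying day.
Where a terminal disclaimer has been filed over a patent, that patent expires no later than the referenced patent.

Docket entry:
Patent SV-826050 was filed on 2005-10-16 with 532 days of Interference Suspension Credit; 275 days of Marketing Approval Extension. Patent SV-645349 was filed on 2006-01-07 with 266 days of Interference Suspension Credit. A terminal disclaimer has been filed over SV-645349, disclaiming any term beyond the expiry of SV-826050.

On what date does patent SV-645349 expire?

Natural term of SV-645349:
  Base: filing + 18 years → 7 January 2024.
  Interference Suspension Credit: +266 days → 29 September 2024.
Expiry of referenced patent SV-826050:
  Base: filing + 18 years → 16 October 2023.
  Interference Suspension Credit: +532 days → 31 March 2025.
  Marketing Approval Extension: +275 days → 31 December 2025.
Terminal disclaimer: SV-645349 expires on the earlier of 29 September 2024 and 31 December 2025.

2024-09-29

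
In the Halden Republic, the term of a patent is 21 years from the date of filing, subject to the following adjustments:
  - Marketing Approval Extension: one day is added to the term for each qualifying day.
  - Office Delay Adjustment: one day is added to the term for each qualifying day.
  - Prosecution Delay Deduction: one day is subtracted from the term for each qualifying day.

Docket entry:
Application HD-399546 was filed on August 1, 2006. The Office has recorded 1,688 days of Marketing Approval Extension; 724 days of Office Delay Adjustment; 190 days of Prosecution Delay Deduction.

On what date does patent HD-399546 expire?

Base term: filing date + 21 years → 1 August 2027.
Marketing Approval Extension: +1688 days → 15 March 2032.
Office Delay Adjustment: +724 days → 9 March 2034.
Prosecution Delay Deduction: −190 days → 31 August 2033.

2033-08-31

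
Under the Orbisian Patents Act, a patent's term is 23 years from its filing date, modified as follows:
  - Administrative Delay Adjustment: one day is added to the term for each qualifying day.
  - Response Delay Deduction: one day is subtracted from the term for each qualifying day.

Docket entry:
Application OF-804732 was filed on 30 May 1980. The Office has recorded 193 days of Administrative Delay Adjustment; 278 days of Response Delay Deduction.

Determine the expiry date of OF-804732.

Base term: filing date + 23 years → 30 May 2003.
Administrative Delay Adjustment: +193 days → 9 December 2003.
Response Delay Deduction: −278 days → 6 March 2003.

2003-03-06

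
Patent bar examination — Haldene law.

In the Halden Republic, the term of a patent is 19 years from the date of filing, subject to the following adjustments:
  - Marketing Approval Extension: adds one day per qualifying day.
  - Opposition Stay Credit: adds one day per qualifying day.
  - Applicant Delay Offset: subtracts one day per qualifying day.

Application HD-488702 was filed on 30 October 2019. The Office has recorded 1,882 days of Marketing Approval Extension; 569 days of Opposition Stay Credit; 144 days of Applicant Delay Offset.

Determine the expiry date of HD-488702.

February 22, 2045

Base term: filing date + 19 years → 30 October 2038.
Marketing Approval Extension: +1882 days → 25 December 2043.
Opposition Stay Credit: +569 days → 16 July 2045.
Applicant Delay Offset: −144 days → 22 February 2045.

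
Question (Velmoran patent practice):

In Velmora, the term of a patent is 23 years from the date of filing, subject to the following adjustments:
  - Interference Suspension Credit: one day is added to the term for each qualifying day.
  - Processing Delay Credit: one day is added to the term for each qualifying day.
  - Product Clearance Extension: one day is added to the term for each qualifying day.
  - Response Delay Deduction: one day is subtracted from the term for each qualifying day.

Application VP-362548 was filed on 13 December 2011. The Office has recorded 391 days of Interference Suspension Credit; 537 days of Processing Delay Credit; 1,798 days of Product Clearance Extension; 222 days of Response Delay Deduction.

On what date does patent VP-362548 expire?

October 21, 2041

Base term: filing date + 23 years → 13 December 2034.
Interference Suspension Credit: +391 days → 8 January 2036.
Processing Delay Credit: +537 days → 28 June 2037.
Product Clearance Extension: +1798 days → 31 May 2042.
Response Delay Deduction: −222 days → 21 October 2041.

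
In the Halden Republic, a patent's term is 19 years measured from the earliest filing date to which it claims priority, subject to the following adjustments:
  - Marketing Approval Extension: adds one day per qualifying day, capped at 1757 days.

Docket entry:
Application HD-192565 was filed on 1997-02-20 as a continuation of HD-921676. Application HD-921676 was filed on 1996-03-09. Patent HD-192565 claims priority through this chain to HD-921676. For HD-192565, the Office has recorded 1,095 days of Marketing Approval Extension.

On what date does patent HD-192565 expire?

Earliest priority filing: 9 March 1996.
Base term: 9 March 1996 + 19 years → 9 March 2015.
Marketing Approval Extension: 1095 days (within the 1757-day cap) → +1095 days → 8 March 2018.

March 8, 2018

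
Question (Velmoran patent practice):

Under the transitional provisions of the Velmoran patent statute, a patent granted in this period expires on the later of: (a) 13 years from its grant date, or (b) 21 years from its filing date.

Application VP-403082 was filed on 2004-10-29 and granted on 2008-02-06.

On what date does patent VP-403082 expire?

(a) grant + 13 years → 6 February 2021.
(b) filing + 21 years → 29 October 2025.
Later of the two: 29 October 2025.

2025-10-29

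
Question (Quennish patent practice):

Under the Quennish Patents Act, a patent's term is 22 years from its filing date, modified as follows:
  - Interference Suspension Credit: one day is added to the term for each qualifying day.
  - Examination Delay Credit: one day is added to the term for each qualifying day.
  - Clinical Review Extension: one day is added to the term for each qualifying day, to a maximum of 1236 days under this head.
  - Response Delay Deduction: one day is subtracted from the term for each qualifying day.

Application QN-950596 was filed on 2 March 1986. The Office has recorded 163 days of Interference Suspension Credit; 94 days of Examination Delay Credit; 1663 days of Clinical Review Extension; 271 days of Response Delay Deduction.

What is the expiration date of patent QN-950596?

Base term: filing date + 22 years → 2 March 2008.
Interference Suspension Credit: +163 days → 12 August 2008.
Examination Delay Credit: +94 days → 14 November 2008.
Clinical Review Extension: 1663 days claimed exceeds the 1236-day cap, so +1236 days → 3 April 2012.
Response Delay Deduction: −271 days → 7 July 2011.

2011-07-07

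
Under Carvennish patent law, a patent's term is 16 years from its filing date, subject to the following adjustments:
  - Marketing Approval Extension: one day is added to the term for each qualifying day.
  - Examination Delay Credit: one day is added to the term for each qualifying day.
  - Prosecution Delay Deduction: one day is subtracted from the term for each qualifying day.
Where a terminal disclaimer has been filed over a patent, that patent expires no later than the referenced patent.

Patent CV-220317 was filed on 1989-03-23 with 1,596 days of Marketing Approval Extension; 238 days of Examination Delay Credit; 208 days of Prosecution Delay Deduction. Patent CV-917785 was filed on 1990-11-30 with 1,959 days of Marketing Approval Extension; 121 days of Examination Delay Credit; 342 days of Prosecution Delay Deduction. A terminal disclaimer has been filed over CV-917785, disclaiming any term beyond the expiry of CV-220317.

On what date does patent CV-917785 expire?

September 4, 2009

Natural term of CV-917785:
  Base: filing + 16 years → 30 November 2006.
  Marketing Approval Extension: +1959 days → 11 April 2012.
  Examination Delay Credit: +121 days → 10 August 2012.
  Prosecution Delay Deduction: −342 days → 3 September 2011.
Expiry of referenced patent CV-220317:
  Base: filing + 16 years → 23 March 2005.
  Marketing Approval Extension: +1596 days → 5 August 2009.
  Examination Delay Credit: +238 days → 31 March 2010.
  Prosecution Delay Deduction: −208 days → 4 September 2009.
Terminal disclaimer: CV-917785 expires on the earlier of 3 September 2011 and 4 September 2009.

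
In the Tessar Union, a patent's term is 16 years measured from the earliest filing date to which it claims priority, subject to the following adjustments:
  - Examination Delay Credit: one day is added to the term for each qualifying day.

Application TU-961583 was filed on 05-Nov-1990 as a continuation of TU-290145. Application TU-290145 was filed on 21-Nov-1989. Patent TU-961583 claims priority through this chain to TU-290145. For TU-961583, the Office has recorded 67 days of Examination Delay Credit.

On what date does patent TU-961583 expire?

Earliest priority filing: 21 November 1989.
Base term: 21 November 1989 + 16 years → 21 November 2005.
Examination Delay Credit: +67 days → 27 January 2006.

2006-01-27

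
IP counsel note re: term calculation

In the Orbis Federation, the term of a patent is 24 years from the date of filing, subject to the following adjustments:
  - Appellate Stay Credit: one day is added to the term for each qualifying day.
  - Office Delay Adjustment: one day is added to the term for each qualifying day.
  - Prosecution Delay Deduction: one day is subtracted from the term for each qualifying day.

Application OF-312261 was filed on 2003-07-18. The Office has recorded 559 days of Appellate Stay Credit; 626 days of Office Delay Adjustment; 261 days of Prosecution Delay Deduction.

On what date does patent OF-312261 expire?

2030-01-27

Base term: filing date + 24 years → 18 July 2027.
Appellate Stay Credit: +559 days → 27 January 2029.
Office Delay Adjustment: +626 days → 15 October 2030.
Prosecution Delay Deduction: −261 days → 27 January 2030.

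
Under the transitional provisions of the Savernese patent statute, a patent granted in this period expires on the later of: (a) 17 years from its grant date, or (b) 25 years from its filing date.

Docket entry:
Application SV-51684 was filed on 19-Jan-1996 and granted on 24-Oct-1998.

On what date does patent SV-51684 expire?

January 19, 2021

(a) grant + 17 years → 24 October 2015.
(b) filing + 25 years → 19 January 2021.
Later of the two: 19 January 2021.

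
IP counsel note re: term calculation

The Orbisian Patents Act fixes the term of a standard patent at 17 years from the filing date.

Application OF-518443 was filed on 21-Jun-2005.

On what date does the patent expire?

Filing date + 17 years → 21 June 2022.

2022-06-21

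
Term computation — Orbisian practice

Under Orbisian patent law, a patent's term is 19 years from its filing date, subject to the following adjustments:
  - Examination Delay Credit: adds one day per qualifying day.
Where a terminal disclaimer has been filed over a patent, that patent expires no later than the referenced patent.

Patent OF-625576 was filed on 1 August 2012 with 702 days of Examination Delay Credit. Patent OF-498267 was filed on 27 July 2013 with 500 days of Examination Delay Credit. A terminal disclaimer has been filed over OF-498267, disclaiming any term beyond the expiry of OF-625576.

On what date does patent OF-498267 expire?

2033-07-03

Natural term of OF-498267:
  Base: filing + 19 years → 27 July 2032.
  Examination Delay Credit: +500 days → 9 December 2033.
Expiry of referenced patent OF-625576:
  Base: filing + 19 years → 1 August 2031.
  Examination Delay Credit: +702 days → 3 July 2033.
Terminal disclaimer: OF-498267 expires on the earlier of 9 December 2033 and 3 July 2033.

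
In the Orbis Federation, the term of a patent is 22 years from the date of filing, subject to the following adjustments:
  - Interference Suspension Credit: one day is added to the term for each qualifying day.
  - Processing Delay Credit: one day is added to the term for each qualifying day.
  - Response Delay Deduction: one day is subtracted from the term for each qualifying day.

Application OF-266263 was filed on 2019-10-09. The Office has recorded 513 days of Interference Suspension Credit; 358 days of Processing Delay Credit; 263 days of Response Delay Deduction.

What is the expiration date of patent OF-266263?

Base term: filing date + 22 years → 9 October 2041.
Interference Suspension Credit: +513 days → 6 March 2043.
Processing Delay Credit: +358 days → 27 February 2044.
Response Delay Deduction: −263 days → 9 June 2043.

June 9, 2043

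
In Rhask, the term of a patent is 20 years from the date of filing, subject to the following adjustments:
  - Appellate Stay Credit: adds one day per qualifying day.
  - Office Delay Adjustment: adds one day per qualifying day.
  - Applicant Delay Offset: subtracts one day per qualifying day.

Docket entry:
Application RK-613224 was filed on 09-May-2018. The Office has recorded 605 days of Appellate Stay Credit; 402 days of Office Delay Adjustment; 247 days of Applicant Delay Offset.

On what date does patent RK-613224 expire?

Base term: filing date + 20 years → 9 May 2038.
Appellate Stay Credit: +605 days → 4 January 2040.
Office Delay Adjustment: +402 days → 9 February 2041.
Applicant Delay Offset: −247 days → 7 June 2040.

2040-06-07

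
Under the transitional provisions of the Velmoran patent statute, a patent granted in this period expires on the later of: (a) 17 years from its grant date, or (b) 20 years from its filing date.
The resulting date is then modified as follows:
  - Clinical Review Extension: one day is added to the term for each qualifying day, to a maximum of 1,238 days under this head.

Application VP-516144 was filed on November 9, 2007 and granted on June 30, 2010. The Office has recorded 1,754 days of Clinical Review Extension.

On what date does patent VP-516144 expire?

(a) grant + 17 years → 30 June 2027.
(b) filing + 20 years → 9 November 2027.
Later of the two: 9 November 2027.
Clinical Review Extension: 1754 days claimed exceeds the 1238-day cap, so +1238 days → 31 March 2031.

March 31, 2031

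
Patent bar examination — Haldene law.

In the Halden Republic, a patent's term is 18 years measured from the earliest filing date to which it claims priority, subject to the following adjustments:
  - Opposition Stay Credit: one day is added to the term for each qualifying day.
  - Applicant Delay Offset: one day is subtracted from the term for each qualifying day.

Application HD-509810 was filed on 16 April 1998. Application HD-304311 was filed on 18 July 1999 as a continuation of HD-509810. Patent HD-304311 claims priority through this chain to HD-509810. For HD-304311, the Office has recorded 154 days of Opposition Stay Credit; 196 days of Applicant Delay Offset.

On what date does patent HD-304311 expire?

Earliest priority filing: 16 April 1998.
Base term: 16 April 1998 + 18 years → 16 April 2016.
Opposition Stay Credit: +154 days → 17 September 2016.
Applicant Delay Offset: −196 days → 5 March 2016.

March 5, 2016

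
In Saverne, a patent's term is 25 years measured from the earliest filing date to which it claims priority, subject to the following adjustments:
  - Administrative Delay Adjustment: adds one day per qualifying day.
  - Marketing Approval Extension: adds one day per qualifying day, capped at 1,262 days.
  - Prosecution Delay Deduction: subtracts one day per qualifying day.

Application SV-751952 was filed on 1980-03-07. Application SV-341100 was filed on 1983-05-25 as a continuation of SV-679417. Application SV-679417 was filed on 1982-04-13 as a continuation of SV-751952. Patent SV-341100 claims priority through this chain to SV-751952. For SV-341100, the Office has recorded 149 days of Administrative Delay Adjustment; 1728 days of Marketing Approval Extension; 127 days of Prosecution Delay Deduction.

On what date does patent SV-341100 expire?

September 11, 2008

Earliest priority filing: 7 March 1980.
Base term: 7 March 1980 + 25 years → 7 March 2005.
Administrative Delay Adjustment: +149 days → 3 August 2005.
Marketing Approval Extension: 1728 days claimed exceeds the 1262-day cap, so +1262 days → 16 January 2009.
Prosecution Delay Deduction: −127 days → 11 September 2008.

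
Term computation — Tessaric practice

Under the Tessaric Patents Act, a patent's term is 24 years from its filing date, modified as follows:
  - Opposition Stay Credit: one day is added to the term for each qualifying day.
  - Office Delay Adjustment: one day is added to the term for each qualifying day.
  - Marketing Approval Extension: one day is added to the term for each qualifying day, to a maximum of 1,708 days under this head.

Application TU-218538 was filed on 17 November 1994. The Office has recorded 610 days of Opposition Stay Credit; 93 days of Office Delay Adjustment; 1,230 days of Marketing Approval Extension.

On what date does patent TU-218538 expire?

March 3, 2024

Base term: filing date + 24 years → 17 November 2018.
Opposition Stay Credit: +610 days → 19 July 2020.
Office Delay Adjustment: +93 days → 20 October 2020.
Marketing Approval Extension: 1230 days (within the 1708-day cap) → +1230 days → 3 March 2024.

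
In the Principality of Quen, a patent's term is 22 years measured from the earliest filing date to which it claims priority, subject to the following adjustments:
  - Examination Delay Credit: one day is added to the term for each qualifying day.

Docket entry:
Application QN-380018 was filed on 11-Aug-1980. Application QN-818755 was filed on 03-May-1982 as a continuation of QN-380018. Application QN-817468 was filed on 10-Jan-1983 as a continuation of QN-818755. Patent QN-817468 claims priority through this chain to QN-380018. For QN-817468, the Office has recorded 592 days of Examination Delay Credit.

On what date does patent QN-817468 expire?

March 25, 2004

Earliest priority filing: 11 August 1980.
Base term: 11 August 1980 + 22 years → 11 August 2002.
Examination Delay Credit: +592 days → 25 March 2004.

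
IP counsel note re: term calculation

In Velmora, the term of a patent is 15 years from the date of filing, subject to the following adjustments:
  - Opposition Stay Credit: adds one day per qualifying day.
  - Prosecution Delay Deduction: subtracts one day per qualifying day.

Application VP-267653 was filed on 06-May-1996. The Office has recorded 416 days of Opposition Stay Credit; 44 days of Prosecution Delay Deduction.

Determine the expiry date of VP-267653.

2012-05-12

Base term: filing date + 15 years → 6 May 2011.
Opposition Stay Credit: +416 days → 25 June 2012.
Prosecution Delay Deduction: −44 days → 12 May 2012.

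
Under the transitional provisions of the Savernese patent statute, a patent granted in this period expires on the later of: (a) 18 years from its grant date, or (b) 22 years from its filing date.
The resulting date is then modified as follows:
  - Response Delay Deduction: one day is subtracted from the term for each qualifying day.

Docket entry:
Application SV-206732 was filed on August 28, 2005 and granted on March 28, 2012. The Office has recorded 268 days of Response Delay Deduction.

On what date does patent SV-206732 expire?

July 3, 2029

(a) grant + 18 years → 28 March 2030.
(b) filing + 22 years → 28 August 2027.
Later of the two: 28 March 2030.
Response Delay Deduction: −268 days → 3 July 2029.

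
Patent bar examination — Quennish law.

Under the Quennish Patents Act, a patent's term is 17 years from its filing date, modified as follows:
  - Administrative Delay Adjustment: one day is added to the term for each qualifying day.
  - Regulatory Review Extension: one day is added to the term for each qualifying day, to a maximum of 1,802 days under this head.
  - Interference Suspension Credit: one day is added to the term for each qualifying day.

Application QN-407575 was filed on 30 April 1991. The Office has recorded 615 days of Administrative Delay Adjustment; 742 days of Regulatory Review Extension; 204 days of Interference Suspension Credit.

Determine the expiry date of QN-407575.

August 8, 2012

Base term: filing date + 17 years → 30 April 2008.
Administrative Delay Adjustment: +615 days → 5 January 2010.
Regulatory Review Extension: 742 days (within the 1802-day cap) → +742 days → 17 January 2012.
Interference Suspension Credit: +204 days → 8 August 2012.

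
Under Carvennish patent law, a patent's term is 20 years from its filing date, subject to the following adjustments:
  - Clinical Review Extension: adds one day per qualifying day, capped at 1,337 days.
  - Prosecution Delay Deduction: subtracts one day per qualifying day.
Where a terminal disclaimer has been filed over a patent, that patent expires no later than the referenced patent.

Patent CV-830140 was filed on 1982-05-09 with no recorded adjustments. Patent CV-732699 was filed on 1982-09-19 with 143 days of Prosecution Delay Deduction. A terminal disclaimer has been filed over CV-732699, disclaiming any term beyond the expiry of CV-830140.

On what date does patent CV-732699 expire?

Natural term of CV-732699:
  Base: filing + 20 years → 19 September 2002.
  Prosecution Delay Deduction: −143 days → 29 April 2002.
Expiry of referenced patent CV-830140:
  Base: filing + 20 years → 9 May 2002.
Terminal disclaimer: CV-732699 expires on the earlier of 29 April 2002 and 9 May 2002.

2002-04-29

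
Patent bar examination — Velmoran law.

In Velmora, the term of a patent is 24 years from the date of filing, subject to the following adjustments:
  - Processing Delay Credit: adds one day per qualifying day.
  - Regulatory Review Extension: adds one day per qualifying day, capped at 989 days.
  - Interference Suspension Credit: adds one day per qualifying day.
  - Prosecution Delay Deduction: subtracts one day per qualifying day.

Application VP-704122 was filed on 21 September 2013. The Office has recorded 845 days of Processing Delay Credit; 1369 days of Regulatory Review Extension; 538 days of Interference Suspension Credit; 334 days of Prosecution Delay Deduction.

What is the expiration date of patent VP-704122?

2043-04-21

Base term: filing date + 24 years → 21 September 2037.
Processing Delay Credit: +845 days → 14 January 2040.
Regulatory Review Extension: 1369 days claimed exceeds the 989-day cap, so +989 days → 29 September 2042.
Interference Suspension Credit: +538 days → 20 March 2044.
Prosecution Delay Deduction: −334 days → 21 April 2043.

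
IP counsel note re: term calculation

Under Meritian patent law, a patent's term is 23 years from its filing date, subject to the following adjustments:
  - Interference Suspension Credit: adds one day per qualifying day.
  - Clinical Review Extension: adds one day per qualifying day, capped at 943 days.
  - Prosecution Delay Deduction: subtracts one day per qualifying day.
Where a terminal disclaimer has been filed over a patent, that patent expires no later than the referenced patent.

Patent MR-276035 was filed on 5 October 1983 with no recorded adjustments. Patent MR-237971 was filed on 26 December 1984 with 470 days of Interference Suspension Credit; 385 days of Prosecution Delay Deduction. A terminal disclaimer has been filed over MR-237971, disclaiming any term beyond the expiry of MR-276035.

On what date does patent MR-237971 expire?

Natural term of MR-237971:
  Base: filing + 23 years → 26 December 2007.
  Interference Suspension Credit: +470 days → 9 April 2009.
  Prosecution Delay Deduction: −385 days → 20 March 2008.
Expiry of referenced patent MR-276035:
  Base: filing + 23 years → 5 October 2006.
Terminal disclaimer: MR-237971 expires on the earlier of 20 March 2008 and 5 October 2006.

2006-10-05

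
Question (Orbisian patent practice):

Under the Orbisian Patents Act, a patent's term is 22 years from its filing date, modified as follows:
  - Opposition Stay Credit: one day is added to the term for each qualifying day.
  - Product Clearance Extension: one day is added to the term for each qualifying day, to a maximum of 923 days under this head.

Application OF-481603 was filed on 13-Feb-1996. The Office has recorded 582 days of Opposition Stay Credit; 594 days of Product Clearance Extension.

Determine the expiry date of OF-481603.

May 4, 2021

Base term: filing date + 22 years → 13 February 2018.
Opposition Stay Credit: +582 days → 18 September 2019.
Product Clearance Extension: 594 days (within the 923-day cap) → +594 days → 4 May 2021.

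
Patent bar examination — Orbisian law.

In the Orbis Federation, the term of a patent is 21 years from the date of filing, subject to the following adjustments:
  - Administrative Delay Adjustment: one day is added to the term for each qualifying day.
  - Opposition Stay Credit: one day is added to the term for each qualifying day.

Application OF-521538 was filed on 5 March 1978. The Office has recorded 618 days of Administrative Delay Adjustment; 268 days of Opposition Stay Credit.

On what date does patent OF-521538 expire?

2001-08-07

Base term: filing date + 21 years → 5 March 1999.
Administrative Delay Adjustment: +618 days → 12 November 2000.
Opposition Stay Credit: +268 days → 7 August 2001.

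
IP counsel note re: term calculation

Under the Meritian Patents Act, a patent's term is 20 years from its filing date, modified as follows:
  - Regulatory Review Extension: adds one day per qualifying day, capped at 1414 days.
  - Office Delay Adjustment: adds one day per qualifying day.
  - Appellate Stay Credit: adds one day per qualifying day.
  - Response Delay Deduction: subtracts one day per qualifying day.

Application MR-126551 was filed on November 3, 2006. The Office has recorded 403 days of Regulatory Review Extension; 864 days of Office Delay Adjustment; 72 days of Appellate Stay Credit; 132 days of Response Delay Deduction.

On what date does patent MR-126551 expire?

Base term: filing date + 20 years → 3 November 2026.
Regulatory Review Extension: 403 days (within the 1414-day cap) → +403 days → 11 December 2027.
Office Delay Adjustment: +864 days → 23 April 2030.
Appellate Stay Credit: +72 days → 4 July 2030.
Response Delay Deduction: −132 days → 22 February 2030.

2030-02-22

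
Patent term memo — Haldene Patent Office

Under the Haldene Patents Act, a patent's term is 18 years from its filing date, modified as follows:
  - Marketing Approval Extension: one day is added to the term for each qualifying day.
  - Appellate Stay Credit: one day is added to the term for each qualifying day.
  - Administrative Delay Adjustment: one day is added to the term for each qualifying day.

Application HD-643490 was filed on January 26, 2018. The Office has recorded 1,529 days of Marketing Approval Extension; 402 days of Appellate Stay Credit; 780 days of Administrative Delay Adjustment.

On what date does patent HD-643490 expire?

2043-06-29

Base term: filing date + 18 years → 26 January 2036.
Marketing Approval Extension: +1529 days → 3 April 2040.
Appellate Stay Credit: +402 days → 10 May 2041.
Administrative Delay Adjustment: +780 days → 29 June 2043.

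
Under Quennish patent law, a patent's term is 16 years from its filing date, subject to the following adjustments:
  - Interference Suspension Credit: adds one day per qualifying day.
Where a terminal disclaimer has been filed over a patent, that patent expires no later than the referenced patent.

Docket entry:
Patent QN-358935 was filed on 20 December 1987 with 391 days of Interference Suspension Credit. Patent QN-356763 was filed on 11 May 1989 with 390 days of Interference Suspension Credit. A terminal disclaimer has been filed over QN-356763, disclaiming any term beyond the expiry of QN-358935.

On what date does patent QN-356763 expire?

Natural term of QN-356763:
  Base: filing + 16 years → 11 May 2005.
  Interference Suspension Credit: +390 days → 5 June 2006.
Expiry of referenced patent QN-358935:
  Base: filing + 16 years → 20 December 2003.
  Interference Suspension Credit: +391 days → 14 January 2005.
Terminal disclaimer: QN-356763 expires on the earlier of 5 June 2006 and 14 January 2005.

2005-01-14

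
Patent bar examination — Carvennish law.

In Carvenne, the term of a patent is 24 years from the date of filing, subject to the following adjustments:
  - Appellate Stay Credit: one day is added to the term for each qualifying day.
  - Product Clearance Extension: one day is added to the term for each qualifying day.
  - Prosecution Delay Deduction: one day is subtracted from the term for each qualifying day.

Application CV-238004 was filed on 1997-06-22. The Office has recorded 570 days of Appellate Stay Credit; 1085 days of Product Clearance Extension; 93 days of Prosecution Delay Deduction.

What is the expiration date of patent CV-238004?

Base term: filing date + 24 years → 22 June 2021.
Appellate Stay Credit: +570 days → 13 January 2023.
Product Clearance Extension: +1085 days → 2 January 2026.
Prosecution Delay Deduction: −93 days → 1 October 2025.

2025-10-01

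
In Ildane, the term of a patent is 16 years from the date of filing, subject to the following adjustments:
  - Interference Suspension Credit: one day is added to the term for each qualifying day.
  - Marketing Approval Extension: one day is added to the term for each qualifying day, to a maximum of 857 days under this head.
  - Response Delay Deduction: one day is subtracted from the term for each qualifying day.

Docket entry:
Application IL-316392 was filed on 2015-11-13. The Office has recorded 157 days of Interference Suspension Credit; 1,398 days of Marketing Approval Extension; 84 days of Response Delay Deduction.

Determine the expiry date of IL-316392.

Base term: filing date + 16 years → 13 November 2031.
Interference Suspension Credit: +157 days → 18 April 2032.
Marketing Approval Extension: 1398 days claimed exceeds the 857-day cap, so +857 days → 23 August 2034.
Response Delay Deduction: −84 days → 31 May 2034.

May 31, 2034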